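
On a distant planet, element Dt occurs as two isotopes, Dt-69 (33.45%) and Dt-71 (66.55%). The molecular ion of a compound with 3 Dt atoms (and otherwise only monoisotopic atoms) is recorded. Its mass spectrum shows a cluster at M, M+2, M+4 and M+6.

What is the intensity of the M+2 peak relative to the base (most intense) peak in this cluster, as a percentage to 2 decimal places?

Term probabilities: M 0.0374, M+2 0.2234, M+4 0.4444, M+6 0.2947. Base peak = M+4.
P(M+4) = C(3,2) × 0.3345^1 × 0.6655^2 = 3 × 0.3345 × 0.44289025 = 0.444440 (base)
P(M+2) = C(3,1) × 0.3345^2 × 0.6655^1 = 3 × 0.11189025 × 0.6655 = 0.223389
Relative intensity = 0.223389 / 0.444440 × 100 = 50.26

50.26%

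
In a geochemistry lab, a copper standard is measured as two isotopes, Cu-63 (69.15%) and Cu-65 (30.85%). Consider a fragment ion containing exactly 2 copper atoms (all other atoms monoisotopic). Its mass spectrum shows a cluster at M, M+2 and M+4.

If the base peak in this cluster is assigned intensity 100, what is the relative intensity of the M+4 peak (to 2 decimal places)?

19.90

Term probabilities: M 0.4782, M+2 0.4267, M+4 0.0952. Base peak = M.
P(M) = C(2,0) × 0.6915^2 × 0.3085^0 = 1 × 0.47817225 × 1.0000 = 0.478172 (base)
P(M+4) = C(2,2) × 0.6915^0 × 0.3085^2 = 1 × 1.0000 × 0.09517225 = 0.095172
Relative intensity = 0.095172 / 0.478172 × 100 = 19.90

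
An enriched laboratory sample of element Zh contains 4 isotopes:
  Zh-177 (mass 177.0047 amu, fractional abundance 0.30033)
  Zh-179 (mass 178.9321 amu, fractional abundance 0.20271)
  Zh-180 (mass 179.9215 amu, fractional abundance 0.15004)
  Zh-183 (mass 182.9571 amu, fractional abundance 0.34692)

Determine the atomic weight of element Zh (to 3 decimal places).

Weight each isotope mass by its fractional abundance: 0.30033 × 177.0047 + 0.20271 × 178.9321 + 0.15004 × 179.9215 + 0.34692 × 182.9571
= 53.15982 + 36.27133 + 26.99542 + 63.47148 = 179.89805 amu

179.898 amu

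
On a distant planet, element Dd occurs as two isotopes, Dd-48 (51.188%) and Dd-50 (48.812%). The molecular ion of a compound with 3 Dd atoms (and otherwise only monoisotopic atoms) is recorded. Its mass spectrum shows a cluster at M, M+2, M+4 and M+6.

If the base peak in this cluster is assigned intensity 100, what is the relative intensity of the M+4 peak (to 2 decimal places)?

95.36

Term probabilities: M 0.1341, M+2 0.3837, M+4 0.3659, M+6 0.1163. Base peak = M+2.
P(M+2) = C(3,1) × 0.51188^2 × 0.48812^1 = 3 × 0.26202113 × 0.48812 = 0.383693 (base)
P(M+4) = C(3,2) × 0.51188^1 × 0.48812^2 = 3 × 0.51188 × 0.23826113 = 0.365883
Relative intensity = 0.365883 / 0.383693 × 100 = 95.36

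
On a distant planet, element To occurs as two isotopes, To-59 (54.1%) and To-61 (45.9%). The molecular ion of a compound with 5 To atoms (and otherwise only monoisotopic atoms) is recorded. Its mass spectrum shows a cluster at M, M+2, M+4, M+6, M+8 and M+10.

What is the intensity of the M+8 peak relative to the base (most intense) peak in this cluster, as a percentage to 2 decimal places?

Term probabilities: M 0.0463, M+2 0.1966, M+4 0.3336, M+6 0.2830, M+8 0.1201, M+10 0.0204. Base peak = M+4.
P(M+4) = C(5,2) × 0.541^3 × 0.459^2 = 10 × 0.15834042 × 0.210681 = 0.333593 (base)
P(M+8) = C(5,4) × 0.541^1 × 0.459^4 = 5 × 0.5410 × 0.04438648 = 0.120065
Relative intensity = 0.120065 / 0.333593 × 100 = 35.99

35.99%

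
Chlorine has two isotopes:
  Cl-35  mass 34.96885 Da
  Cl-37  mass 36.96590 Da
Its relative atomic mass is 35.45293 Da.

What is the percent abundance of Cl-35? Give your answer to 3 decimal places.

75.760%

Writing the weighted mean with unknown fraction x of Cl-35:
34.96885·x + 36.96590·(1 − x) = 35.45293
(34.96885 − 36.96590)·x = 35.45293 − 36.96590
x = -1.51297 / -1.99705 = 0.75760 → 75.760% Cl-35, 24.240% Cl-37.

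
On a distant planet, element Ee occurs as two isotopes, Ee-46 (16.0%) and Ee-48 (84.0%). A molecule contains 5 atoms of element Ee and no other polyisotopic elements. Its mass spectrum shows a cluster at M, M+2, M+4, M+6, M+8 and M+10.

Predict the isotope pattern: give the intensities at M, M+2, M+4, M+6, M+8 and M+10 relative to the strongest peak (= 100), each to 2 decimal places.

The 5 Ee atoms are independent, so intensities follow the terms of (0.160 + 0.840)^5.
P(M) = 0.160^5 = 0.000105
P(M+2) = 5 × 0.160^4 × 0.840^1 = 0.002753
P(M+4) = 10 × 0.160^3 × 0.840^2 = 0.028901
P(M+6) = 10 × 0.160^2 × 0.840^3 = 0.151732
P(M+8) = 5 × 0.160^1 × 0.840^4 = 0.398297
P(M+10) = 0.840^5 = 0.418212
The M+10 peak is largest (0.418212); scaling to 100 gives 0.03 : 0.66 : 6.91 : 36.28 : 95.24 : 100.00.

0.03 : 0.66 : 6.91 : 36.28 : 95.24 : 100.00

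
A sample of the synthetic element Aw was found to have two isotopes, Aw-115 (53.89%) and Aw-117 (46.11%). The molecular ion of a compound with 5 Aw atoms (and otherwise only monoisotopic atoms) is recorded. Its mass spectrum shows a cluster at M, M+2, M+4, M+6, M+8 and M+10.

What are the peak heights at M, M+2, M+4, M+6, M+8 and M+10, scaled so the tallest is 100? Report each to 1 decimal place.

13.7 : 58.4 : 100.0 : 85.6 : 36.6 : 6.3

Each Aw atom is independently Aw-115 (p = 0.5389) or Aw-117 (q = 0.4611); the cluster is the binomial expansion (p + q)^5.
P(M) = 0.5389^5 = 0.045451
P(M+2) = 5 × 0.5389^4 × 0.4611^1 = 0.194445
P(M+4) = 10 × 0.5389^3 × 0.4611^2 = 0.332747
P(M+6) = 10 × 0.5389^2 × 0.4611^3 = 0.284709
P(M+8) = 5 × 0.5389^1 × 0.4611^4 = 0.121803
P(M+10) = 0.4611^5 = 0.020844
The M+4 peak is largest (0.332747); scaling to 100 gives 13.7 : 58.4 : 100.0 : 85.6 : 36.6 : 6.3.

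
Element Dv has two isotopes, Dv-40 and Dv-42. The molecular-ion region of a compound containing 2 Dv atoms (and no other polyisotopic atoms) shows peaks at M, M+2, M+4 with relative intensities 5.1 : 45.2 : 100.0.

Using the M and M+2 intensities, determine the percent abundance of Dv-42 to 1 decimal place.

Write p for the Dv-40 fraction. I(M+2)/I(M) = [C(2,1)·p^1·(1−p)] / p^2 = 2·(1−p)/p = 45.2/5.1 = 8.8627
(1−p)/p = 8.8627/2 = 4.4314  ⇒  p = 1/(1 + 4.4314) = 0.1841
Dv-40: 18.4%, Dv-42: 81.6%.

81.6%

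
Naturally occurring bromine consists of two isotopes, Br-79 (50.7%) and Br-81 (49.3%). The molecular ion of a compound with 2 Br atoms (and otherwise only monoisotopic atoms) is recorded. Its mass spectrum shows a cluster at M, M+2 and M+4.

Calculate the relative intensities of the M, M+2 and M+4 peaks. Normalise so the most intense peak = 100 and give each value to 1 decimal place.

51.4 : 100.0 : 48.6

Each Br atom is independently Br-79 (p = 0.507) or Br-81 (q = 0.493); the cluster is the binomial expansion (p + q)^2.
P(M) = 0.507^2 = 0.257049
P(M+2) = 2 × 0.507^1 × 0.493^1 = 0.499902
P(M+4) = 0.493^2 = 0.243049
The M+2 peak is largest (0.499902); scaling to 100 gives 51.4 : 100.0 : 48.6.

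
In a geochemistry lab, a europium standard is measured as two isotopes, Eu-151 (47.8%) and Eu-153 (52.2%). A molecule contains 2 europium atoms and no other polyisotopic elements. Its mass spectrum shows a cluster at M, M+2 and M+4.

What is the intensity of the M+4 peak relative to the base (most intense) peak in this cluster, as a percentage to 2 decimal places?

54.60%

(0.478 + 0.522)^2 gives M 0.2285, M+2 0.4990, M+4 0.2725; the largest is M+2.
P(M+2) = C(2,1) × 0.478^1 × 0.522^1 = 2 × 0.4780 × 0.5220 = 0.499032 (base)
P(M+4) = C(2,2) × 0.478^0 × 0.522^2 = 1 × 1.0000 × 0.272484 = 0.272484
Relative intensity = 0.272484 / 0.499032 × 100 = 54.60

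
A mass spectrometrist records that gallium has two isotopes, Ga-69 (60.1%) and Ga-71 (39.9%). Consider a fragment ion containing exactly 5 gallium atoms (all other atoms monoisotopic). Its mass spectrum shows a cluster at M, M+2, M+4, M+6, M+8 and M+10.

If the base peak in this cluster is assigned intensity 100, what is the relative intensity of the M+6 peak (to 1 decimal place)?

66.4

Binomial terms of (0.601 + 0.399)^5: M 0.0784, M+2 0.2603, M+4 0.3456, M+6 0.2294, M+8 0.0762, M+10 0.0101 → M+4 is the base peak.
P(M+4) = C(5,2) × 0.601^3 × 0.399^2 = 10 × 0.2170818 × 0.159201 = 0.345596 (base)
P(M+6) = C(5,3) × 0.601^2 × 0.399^3 = 10 × 0.361201 × 0.0635212 = 0.229439
Relative intensity = 0.229439 / 0.345596 × 100 = 66.4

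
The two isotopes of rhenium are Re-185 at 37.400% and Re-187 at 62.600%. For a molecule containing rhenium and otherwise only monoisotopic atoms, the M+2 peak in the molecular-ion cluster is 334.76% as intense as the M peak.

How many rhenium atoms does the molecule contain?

For n independent Re atoms, I(M+2)/I(M) = n · (abundance Re-187) / (abundance Re-185) = n · 0.62600/0.37400.
n = 3.3476 × 0.37400/0.62600 = 2.00 ≈ 2

2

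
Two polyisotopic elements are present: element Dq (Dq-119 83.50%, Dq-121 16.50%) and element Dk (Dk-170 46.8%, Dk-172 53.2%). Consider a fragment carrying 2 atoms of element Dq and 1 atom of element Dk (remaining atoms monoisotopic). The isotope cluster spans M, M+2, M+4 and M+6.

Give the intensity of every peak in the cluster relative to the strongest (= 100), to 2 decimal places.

65.28 : 100.00 : 31.87 : 2.90

Element Dq pattern (n=2): 0.697225 : 0.27555 : 0.027225
Element Dk pattern (n=1): 0.4680 : 0.5320
Convolve the two distributions (both contribute in 2-u steps):
  M: 0.697225×0.4680 = 0.326301
  M+2: 0.697225×0.5320 + 0.27555×0.4680 = 0.499881
  M+4: 0.27555×0.5320 + 0.027225×0.4680 = 0.159334
  M+6: 0.027225×0.5320 = 0.014484
Scale to base peak (0.499881) = 100: 65.28 : 100.00 : 31.87 : 2.90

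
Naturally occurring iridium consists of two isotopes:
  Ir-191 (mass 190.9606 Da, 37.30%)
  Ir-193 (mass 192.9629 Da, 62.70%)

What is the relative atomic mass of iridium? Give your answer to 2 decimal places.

Average mass = Σ (abundance × isotope mass) = 0.3730 × 190.9606 + 0.6270 × 192.9629
= 71.22830 + 120.98774 = 192.21604 Da

192.22 Da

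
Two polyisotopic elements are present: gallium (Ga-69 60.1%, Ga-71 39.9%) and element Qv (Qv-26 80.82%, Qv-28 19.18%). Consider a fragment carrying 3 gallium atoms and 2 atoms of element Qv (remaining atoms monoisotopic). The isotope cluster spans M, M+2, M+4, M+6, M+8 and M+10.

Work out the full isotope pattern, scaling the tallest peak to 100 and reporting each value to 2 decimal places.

40.55 : 100.00 : 94.23 : 41.86 : 8.65 : 0.67

Gallium pattern (n=3): 0.2170818 : 0.4323576 : 0.2870394 : 0.0635212
Element Qv pattern (n=2): 0.65318724 : 0.31002552 : 0.03678724
Convolve the two distributions (both contribute in 2-u steps):
  M: 0.2170818×0.65318724 = 0.141795
  M+2: 0.2170818×0.31002552 + 0.4323576×0.65318724 = 0.349711
  M+4: 0.2170818×0.03678724 + 0.4323576×0.31002552 + 0.2870394×0.65318724 = 0.329518
  M+6: 0.4323576×0.03678724 + 0.2870394×0.31002552 + 0.0635212×0.65318724 = 0.146386
  M+8: 0.2870394×0.03678724 + 0.0635212×0.31002552 = 0.030253
  M+10: 0.0635212×0.03678724 = 0.002337
Scale to base peak (0.349711) = 100: 40.55 : 100.00 : 94.23 : 41.86 : 8.65 : 0.67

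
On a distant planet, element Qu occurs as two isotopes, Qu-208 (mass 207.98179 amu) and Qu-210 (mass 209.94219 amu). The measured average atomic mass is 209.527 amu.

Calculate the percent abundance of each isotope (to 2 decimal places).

Qu-208: 21.18%, Qu-210: 78.82%

Writing the weighted mean with unknown fraction x of Qu-208:
207.98179·x + 209.94219·(1 − x) = 209.527
(207.98179 − 209.94219)·x = 209.527 − 209.94219
x = -0.41519 / -1.96040 = 0.21179 → 21.18% Qu-208, 78.82% Qu-210.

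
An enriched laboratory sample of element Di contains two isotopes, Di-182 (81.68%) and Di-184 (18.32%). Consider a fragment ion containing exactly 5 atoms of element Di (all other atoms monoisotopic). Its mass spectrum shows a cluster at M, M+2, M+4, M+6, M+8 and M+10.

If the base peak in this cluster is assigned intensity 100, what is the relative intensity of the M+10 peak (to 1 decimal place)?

Term probabilities: M 0.3636, M+2 0.4077, M+4 0.1829, M+6 0.0410, M+8 0.0046, M+10 0.0002. Base peak = M+2.
P(M+2) = C(5,1) × 0.8168^4 × 0.1832^1 = 5 × 0.44510545 × 0.1832 = 0.407717 (base)
P(M+10) = C(5,5) × 0.8168^0 × 0.1832^5 = 1 × 1.0000 × 0.00020636 = 0.000206
Relative intensity = 0.000206 / 0.407717 × 100 = 0.1

0.1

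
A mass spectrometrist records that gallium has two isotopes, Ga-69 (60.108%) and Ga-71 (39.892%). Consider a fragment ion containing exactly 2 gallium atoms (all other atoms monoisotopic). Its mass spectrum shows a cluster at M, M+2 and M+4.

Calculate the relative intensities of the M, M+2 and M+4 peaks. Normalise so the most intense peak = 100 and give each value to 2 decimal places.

75.34 : 100.00 : 33.18

Each Ga atom is independently Ga-69 (p = 0.60108) or Ga-71 (q = 0.39892); the cluster is the binomial expansion (p + q)^2.
P(M) = 0.60108^2 = 0.361297
P(M+2) = 2 × 0.60108^1 × 0.39892^1 = 0.479566
P(M+4) = 0.39892^2 = 0.159137
The M+2 peak is largest (0.479566); scaling to 100 gives 75.34 : 100.00 : 33.18.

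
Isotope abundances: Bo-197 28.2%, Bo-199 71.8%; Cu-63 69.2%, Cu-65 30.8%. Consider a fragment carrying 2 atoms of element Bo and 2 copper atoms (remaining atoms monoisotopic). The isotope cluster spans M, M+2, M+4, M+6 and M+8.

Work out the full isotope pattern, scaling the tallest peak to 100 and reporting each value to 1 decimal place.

8.9 : 53.3 : 100.0 : 60.5 : 11.5

Element Bo pattern (n=2): 0.079524 : 0.404952 : 0.515524
Copper pattern (n=2): 0.478864 : 0.426272 : 0.094864
Convolve the two distributions (both contribute in 2-u steps):
  M: 0.079524×0.478864 = 0.038081
  M+2: 0.079524×0.426272 + 0.404952×0.478864 = 0.227816
  M+4: 0.079524×0.094864 + 0.404952×0.426272 + 0.515524×0.478864 = 0.427030
  M+6: 0.404952×0.094864 + 0.515524×0.426272 = 0.258169
  M+8: 0.515524×0.094864 = 0.048905
Scale to base peak (0.427030) = 100: 8.9 : 53.3 : 100.0 : 60.5 : 11.5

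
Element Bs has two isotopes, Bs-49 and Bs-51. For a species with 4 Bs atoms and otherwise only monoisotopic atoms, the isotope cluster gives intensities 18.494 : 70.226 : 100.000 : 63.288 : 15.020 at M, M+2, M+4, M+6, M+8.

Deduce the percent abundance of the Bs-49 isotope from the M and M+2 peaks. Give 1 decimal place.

If p is the fraction of Bs that is Bs-49, then I(M+2)/I(M) = [C(4,1)·p^3·(1−p)] / p^4 = 4·(1−p)/p = 70.226/18.494 = 3.7972
(1−p)/p = 3.7972/4 = 0.9493  ⇒  p = 1/(1 + 0.9493) = 0.5130
Bs-49: 51.3%, Bs-51: 48.7%.

51.3%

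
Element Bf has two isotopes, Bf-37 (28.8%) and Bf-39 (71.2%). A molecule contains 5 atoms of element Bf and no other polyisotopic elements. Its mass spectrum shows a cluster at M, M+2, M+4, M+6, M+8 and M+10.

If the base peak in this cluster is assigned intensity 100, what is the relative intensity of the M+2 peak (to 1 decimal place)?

Binomial terms of (0.288 + 0.712)^5: M 0.0020, M+2 0.0245, M+4 0.1211, M+6 0.2994, M+8 0.3701, M+10 0.1830 → M+8 is the base peak.
P(M+8) = C(5,4) × 0.288^1 × 0.712^4 = 5 × 0.2880 × 0.25699222 = 0.370069 (base)
P(M+2) = C(5,1) × 0.288^4 × 0.712^1 = 5 × 0.00687971 × 0.7120 = 0.024492
Relative intensity = 0.024492 / 0.370069 × 100 = 6.6

6.6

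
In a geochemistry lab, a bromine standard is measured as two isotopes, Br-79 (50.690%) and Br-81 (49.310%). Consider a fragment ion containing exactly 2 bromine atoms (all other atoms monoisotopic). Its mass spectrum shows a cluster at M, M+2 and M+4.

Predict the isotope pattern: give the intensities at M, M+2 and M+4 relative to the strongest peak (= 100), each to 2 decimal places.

51.40 : 100.00 : 48.64

Expanding (0.50690 + 0.49310)^2:
P(M) = 0.50690^2 = 0.256948
P(M+2) = 2 × 0.50690^1 × 0.49310^1 = 0.499905
P(M+4) = 0.49310^2 = 0.243148
The M+2 peak is largest (0.499905); scaling to 100 gives 51.40 : 100.00 : 48.64.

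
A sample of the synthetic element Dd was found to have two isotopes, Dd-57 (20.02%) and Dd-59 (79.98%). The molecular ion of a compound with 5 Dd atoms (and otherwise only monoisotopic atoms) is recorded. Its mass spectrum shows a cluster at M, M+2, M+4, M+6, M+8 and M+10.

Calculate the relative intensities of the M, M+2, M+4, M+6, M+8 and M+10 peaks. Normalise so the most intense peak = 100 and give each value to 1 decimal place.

The 5 Dd atoms are independent, so intensities follow the terms of (0.2002 + 0.7998)^5.
P(M) = 0.2002^5 = 0.000322
P(M+2) = 5 × 0.2002^4 × 0.7998^1 = 0.006424
P(M+4) = 10 × 0.2002^3 × 0.7998^2 = 0.051328
P(M+6) = 10 × 0.2002^2 × 0.7998^3 = 0.205056
P(M+8) = 5 × 0.2002^1 × 0.7998^4 = 0.409600
P(M+10) = 0.7998^5 = 0.327271
The M+8 peak is largest (0.409600); scaling to 100 gives 0.1 : 1.6 : 12.5 : 50.1 : 100.0 : 79.9.

0.1 : 1.6 : 12.5 : 50.1 : 100.0 : 79.9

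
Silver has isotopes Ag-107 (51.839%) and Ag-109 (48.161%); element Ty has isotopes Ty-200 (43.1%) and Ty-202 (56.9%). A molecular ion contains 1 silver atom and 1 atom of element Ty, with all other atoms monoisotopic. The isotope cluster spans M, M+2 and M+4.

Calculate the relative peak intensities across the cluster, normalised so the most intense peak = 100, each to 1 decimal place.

44.5 : 100.0 : 54.5

Silver pattern (n=1): 0.51839 : 0.48161
Element Ty pattern (n=1): 0.4310 : 0.5690
Convolve the two distributions (both contribute in 2-u steps):
  M: 0.51839×0.4310 = 0.223426
  M+2: 0.51839×0.5690 + 0.48161×0.4310 = 0.502538
  M+4: 0.48161×0.5690 = 0.274036
Scale to base peak (0.502538) = 100: 44.5 : 100.0 : 54.5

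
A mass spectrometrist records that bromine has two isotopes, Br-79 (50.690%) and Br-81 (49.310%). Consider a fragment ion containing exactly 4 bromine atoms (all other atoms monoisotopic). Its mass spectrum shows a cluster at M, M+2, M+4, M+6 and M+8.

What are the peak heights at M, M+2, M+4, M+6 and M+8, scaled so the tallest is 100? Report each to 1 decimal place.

The 4 Br atoms are independent, so intensities follow the terms of (0.50690 + 0.49310)^4.
P(M) = 0.50690^4 = 0.066022
P(M+2) = 4 × 0.50690^3 × 0.49310^1 = 0.256899
P(M+4) = 6 × 0.50690^2 × 0.49310^2 = 0.374857
P(M+6) = 4 × 0.50690^1 × 0.49310^3 = 0.243101
P(M+8) = 0.49310^4 = 0.059121
The M+4 peak is largest (0.374857); scaling to 100 gives 17.6 : 68.5 : 100.0 : 64.9 : 15.8.

17.6 : 68.5 : 100.0 : 64.9 : 15.8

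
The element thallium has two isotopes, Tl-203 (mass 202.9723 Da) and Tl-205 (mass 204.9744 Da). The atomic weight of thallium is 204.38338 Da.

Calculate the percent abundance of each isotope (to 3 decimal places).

Tl-203: 29.520%, Tl-205: 70.480%

Let x be the fractional abundance of Tl-203; then Tl-205 has abundance 1 − x.
202.9723·x + 204.9744·(1 − x) = 204.38338
(202.9723 − 204.9744)·x = 204.38338 − 204.9744
x = -0.59102 / -2.0021 = 0.29520 → 29.520% Tl-203, 70.480% Tl-205.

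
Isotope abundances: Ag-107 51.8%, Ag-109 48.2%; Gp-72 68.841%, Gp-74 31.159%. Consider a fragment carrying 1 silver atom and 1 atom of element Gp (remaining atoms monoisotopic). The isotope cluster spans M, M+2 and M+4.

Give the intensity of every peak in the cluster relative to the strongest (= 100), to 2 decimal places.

Silver pattern (n=1): 0.5180 : 0.4820
Element Gp pattern (n=1): 0.68841 : 0.31159
Convolve the two distributions (both contribute in 2-u steps):
  M: 0.5180×0.68841 = 0.356596
  M+2: 0.5180×0.31159 + 0.4820×0.68841 = 0.493217
  M+4: 0.4820×0.31159 = 0.150186
Scale to base peak (0.493217) = 100: 72.30 : 100.00 : 30.45

72.30 : 100.00 : 30.45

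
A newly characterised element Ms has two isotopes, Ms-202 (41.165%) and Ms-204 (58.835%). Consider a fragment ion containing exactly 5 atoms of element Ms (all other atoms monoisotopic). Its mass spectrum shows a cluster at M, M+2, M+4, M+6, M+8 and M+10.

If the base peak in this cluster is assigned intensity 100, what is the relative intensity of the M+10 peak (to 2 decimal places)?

20.43

Binomial terms of (0.41165 + 0.58835)^5: M 0.0118, M+2 0.0845, M+4 0.2415, M+6 0.3451, M+8 0.2466, M+10 0.0705 → M+6 is the base peak.
P(M+6) = C(5,3) × 0.41165^2 × 0.58835^3 = 10 × 0.16945572 × 0.20366072 = 0.345115 (base)
P(M+10) = C(5,5) × 0.41165^0 × 0.58835^5 = 1 × 1.0000 × 0.07049832 = 0.070498
Relative intensity = 0.070498 / 0.345115 × 100 = 20.43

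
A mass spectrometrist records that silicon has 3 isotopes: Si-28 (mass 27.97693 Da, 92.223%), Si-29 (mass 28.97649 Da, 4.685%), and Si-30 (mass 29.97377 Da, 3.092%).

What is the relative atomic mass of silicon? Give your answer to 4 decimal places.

Average mass = Σ (abundance × isotope mass) = 0.92223 × 27.97693 + 0.04685 × 28.97649 + 0.03092 × 29.97377
= 25.801164 + 1.357549 + 0.926789 = 28.085502 Da

28.0855 Da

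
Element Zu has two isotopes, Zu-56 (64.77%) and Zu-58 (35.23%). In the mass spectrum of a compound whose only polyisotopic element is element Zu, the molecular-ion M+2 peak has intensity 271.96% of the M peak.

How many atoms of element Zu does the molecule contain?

The M+2/M ratio from n Zu atoms is n · q/p = n · 0.3523/0.6477.
n = 2.7196 × 0.6477/0.3523 = 5.00 ≈ 5

5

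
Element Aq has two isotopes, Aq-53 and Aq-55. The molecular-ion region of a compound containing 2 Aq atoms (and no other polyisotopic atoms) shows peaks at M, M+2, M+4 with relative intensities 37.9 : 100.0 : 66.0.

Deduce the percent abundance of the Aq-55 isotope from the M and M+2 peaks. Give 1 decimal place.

Write p for the Aq-53 fraction. I(M+2)/I(M) = [C(2,1)·p^1·(1−p)] / p^2 = 2·(1−p)/p = 100.0/37.9 = 2.6385
(1−p)/p = 2.6385/2 = 1.3193  ⇒  p = 1/(1 + 1.3193) = 0.4312
Aq-53: 43.1%, Aq-55: 56.9%.

56.9%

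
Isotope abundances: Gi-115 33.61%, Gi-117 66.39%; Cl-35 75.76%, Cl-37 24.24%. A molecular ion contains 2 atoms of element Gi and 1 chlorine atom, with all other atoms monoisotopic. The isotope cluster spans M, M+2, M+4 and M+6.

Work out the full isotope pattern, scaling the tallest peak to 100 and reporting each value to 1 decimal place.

19.4 : 82.7 : 100.0 : 24.2

Element Gi pattern (n=2): 0.11296321 : 0.44627358 : 0.44076321
Chlorine pattern (n=1): 0.7576 : 0.2424
Convolve the two distributions (both contribute in 2-u steps):
  M: 0.11296321×0.7576 = 0.085581
  M+2: 0.11296321×0.2424 + 0.44627358×0.7576 = 0.365479
  M+4: 0.44627358×0.2424 + 0.44076321×0.7576 = 0.442099
  M+6: 0.44076321×0.2424 = 0.106841
Scale to base peak (0.442099) = 100: 19.4 : 82.7 : 100.0 : 24.2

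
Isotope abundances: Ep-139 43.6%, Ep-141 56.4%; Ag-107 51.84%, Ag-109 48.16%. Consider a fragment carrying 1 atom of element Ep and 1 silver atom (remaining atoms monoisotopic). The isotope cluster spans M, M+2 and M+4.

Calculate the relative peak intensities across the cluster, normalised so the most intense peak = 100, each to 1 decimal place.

45.0 : 100.0 : 54.1

Element Ep pattern (n=1): 0.4360 : 0.5640
Silver pattern (n=1): 0.5184 : 0.4816
Convolve the two distributions (both contribute in 2-u steps):
  M: 0.4360×0.5184 = 0.226022
  M+2: 0.4360×0.4816 + 0.5640×0.5184 = 0.502355
  M+4: 0.5640×0.4816 = 0.271622
Scale to base peak (0.502355) = 100: 45.0 : 100.0 : 54.1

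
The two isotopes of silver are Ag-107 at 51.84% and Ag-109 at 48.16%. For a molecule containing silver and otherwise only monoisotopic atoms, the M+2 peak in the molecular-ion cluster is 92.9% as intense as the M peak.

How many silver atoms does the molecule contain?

1

With n Ag atoms, P(M+2)/P(M) = C(n,1)·p^(n−1)q / p^n = n·q/p = n · 0.4816/0.5184.
n = 0.929 × 0.5184/0.4816 = 1.00 ≈ 1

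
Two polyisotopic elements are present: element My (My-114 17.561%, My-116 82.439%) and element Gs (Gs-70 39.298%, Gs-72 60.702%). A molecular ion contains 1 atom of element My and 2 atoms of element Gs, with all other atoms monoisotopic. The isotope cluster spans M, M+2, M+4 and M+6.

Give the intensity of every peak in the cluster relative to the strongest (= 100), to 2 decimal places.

Element My pattern (n=1): 0.17561 : 0.82439
Element Gs pattern (n=2): 0.15443328 : 0.47709344 : 0.36847328
Convolve the two distributions (both contribute in 2-u steps):
  M: 0.17561×0.15443328 = 0.027120
  M+2: 0.17561×0.47709344 + 0.82439×0.15443328 = 0.211096
  M+4: 0.17561×0.36847328 + 0.82439×0.47709344 = 0.458019
  M+6: 0.82439×0.36847328 = 0.303766
Scale to base peak (0.458019) = 100: 5.92 : 46.09 : 100.00 : 66.32

5.92 : 46.09 : 100.00 : 66.32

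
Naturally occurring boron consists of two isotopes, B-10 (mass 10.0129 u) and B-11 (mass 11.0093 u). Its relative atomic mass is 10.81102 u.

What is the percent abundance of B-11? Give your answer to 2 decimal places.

Let x be the fractional abundance of B-10; then B-11 has abundance 1 − x.
10.0129·x + 11.0093·(1 − x) = 10.81102
(10.0129 − 11.0093)·x = 10.81102 − 11.0093
x = -0.19828 / -0.9964 = 0.19900 → 19.90% B-10, 80.10% B-11.

80.10%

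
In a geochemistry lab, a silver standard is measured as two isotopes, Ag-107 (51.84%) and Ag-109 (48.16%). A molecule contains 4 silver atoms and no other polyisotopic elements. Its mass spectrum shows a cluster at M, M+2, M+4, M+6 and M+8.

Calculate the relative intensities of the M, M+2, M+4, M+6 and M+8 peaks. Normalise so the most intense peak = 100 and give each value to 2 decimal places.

Expanding (0.5184 + 0.4816)^4:
P(M) = 0.5184^4 = 0.072220
P(M+2) = 4 × 0.5184^3 × 0.4816^1 = 0.268375
P(M+4) = 6 × 0.5184^2 × 0.4816^2 = 0.373985
P(M+6) = 4 × 0.5184^1 × 0.4816^3 = 0.231624
P(M+8) = 0.4816^4 = 0.053795
The M+4 peak is largest (0.373985); scaling to 100 gives 19.31 : 71.76 : 100.00 : 61.93 : 14.38.

19.31 : 71.76 : 100.00 : 61.93 : 14.38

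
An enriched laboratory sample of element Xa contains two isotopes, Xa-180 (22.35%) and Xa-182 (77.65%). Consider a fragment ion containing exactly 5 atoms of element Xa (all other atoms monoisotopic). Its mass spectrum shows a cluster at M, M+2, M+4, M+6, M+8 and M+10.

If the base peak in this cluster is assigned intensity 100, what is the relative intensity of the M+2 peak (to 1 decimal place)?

2.4

Term probabilities: M 0.0006, M+2 0.0097, M+4 0.0673, M+6 0.2339, M+8 0.4063, M+10 0.2823. Base peak = M+8.
P(M+8) = C(5,4) × 0.2235^1 × 0.7765^4 = 5 × 0.2235 × 0.36355142 = 0.406269 (base)
P(M+2) = C(5,1) × 0.2235^4 × 0.7765^1 = 5 × 0.00249523 × 0.7765 = 0.009688
Relative intensity = 0.009688 / 0.406269 × 100 = 2.4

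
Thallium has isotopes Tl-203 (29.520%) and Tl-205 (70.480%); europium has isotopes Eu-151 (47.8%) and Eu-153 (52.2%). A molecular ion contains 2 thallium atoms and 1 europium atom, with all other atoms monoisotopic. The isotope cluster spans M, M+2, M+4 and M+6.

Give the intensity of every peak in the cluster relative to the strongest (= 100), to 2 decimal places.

Thallium pattern (n=2): 0.08714304 : 0.41611392 : 0.49674304
Europium pattern (n=1): 0.4780 : 0.5220
Convolve the two distributions (both contribute in 2-u steps):
  M: 0.08714304×0.4780 = 0.041654
  M+2: 0.08714304×0.5220 + 0.41611392×0.4780 = 0.244391
  M+4: 0.41611392×0.5220 + 0.49674304×0.4780 = 0.454655
  M+6: 0.49674304×0.5220 = 0.259300
Scale to base peak (0.454655) = 100: 9.16 : 53.75 : 100.00 : 57.03

9.16 : 53.75 : 100.00 : 57.03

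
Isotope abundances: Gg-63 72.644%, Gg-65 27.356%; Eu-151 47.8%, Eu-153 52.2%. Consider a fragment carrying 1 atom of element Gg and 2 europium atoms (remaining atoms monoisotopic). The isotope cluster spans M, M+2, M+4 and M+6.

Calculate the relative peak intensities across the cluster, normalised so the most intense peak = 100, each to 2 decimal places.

Element Gg pattern (n=1): 0.72644 : 0.27356
Europium pattern (n=2): 0.228484 : 0.499032 : 0.272484
Convolve the two distributions (both contribute in 2-u steps):
  M: 0.72644×0.228484 = 0.165980
  M+2: 0.72644×0.499032 + 0.27356×0.228484 = 0.425021
  M+4: 0.72644×0.272484 + 0.27356×0.499032 = 0.334458
  M+6: 0.27356×0.272484 = 0.074541
Scale to base peak (0.425021) = 100: 39.05 : 100.00 : 78.69 : 17.54

39.05 : 100.00 : 78.69 : 17.54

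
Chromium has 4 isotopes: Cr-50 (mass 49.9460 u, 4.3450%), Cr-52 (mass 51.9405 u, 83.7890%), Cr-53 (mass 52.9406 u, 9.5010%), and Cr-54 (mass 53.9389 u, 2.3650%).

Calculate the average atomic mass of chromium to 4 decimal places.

Weight each isotope mass by its fractional abundance: 0.043450 × 49.9460 + 0.837890 × 51.9405 + 0.095010 × 52.9406 + 0.023650 × 53.9389
= 2.17015 + 43.52043 + 5.02989 + 1.27565 = 51.99612 u

51.9961 u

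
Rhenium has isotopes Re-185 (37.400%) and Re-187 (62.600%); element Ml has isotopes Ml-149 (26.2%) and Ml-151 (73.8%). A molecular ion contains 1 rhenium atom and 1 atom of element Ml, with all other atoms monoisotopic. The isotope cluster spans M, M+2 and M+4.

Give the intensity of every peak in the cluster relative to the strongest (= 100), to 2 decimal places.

21.21 : 95.25 : 100.00

Rhenium pattern (n=1): 0.3740 : 0.6260
Element Ml pattern (n=1): 0.2620 : 0.7380
Convolve the two distributions (both contribute in 2-u steps):
  M: 0.3740×0.2620 = 0.097988
  M+2: 0.3740×0.7380 + 0.6260×0.2620 = 0.440024
  M+4: 0.6260×0.7380 = 0.461988
Scale to base peak (0.461988) = 100: 21.21 : 95.25 : 100.00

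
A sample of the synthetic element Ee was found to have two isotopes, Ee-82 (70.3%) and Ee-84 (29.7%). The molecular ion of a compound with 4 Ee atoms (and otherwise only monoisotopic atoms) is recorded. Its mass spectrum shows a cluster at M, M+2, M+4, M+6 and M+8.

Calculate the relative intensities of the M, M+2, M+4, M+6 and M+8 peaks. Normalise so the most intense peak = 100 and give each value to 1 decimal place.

59.2 : 100.0 : 63.4 : 17.8 : 1.9

Expanding (0.703 + 0.297)^4:
P(M) = 0.703^4 = 0.244243
P(M+2) = 4 × 0.703^3 × 0.297^1 = 0.412746
P(M+4) = 6 × 0.703^2 × 0.297^2 = 0.261562
P(M+6) = 4 × 0.703^1 × 0.297^3 = 0.073669
P(M+8) = 0.297^4 = 0.007781
The M+2 peak is largest (0.412746); scaling to 100 gives 59.2 : 100.0 : 63.4 : 17.8 : 1.9.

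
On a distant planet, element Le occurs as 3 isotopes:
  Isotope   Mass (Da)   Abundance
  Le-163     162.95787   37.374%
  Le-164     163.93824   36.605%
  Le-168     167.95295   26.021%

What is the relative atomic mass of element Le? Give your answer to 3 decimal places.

164.617 Da

The abundance-weighted mean is 0.37374 × 162.95787 + 0.36605 × 163.93824 + 0.26021 × 167.95295
= 60.903874 + 60.009593 + 43.703037 = 164.616504 Da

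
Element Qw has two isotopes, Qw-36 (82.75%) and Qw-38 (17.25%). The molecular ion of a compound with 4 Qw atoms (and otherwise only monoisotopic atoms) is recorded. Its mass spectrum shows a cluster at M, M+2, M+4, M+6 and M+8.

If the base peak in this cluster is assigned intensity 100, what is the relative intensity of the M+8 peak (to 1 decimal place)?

(0.8275 + 0.1725)^4 gives M 0.4689, M+2 0.3910, M+4 0.1223, M+6 0.0170, M+8 0.0009; the largest is M.
P(M) = C(4,0) × 0.8275^4 × 0.1725^0 = 1 × 0.46889112 × 1.0000 = 0.468891 (base)
P(M+8) = C(4,4) × 0.8275^0 × 0.1725^4 = 1 × 1.0000 × 0.00088543 = 0.000885
Relative intensity = 0.000885 / 0.468891 × 100 = 0.2

0.2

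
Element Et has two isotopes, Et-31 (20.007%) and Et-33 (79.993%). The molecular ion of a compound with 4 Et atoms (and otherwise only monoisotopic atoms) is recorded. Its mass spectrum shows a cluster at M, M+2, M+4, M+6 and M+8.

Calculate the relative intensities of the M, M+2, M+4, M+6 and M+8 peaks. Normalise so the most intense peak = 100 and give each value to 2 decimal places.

Each Et atom is independently Et-31 (p = 0.20007) or Et-33 (q = 0.79993); the cluster is the binomial expansion (p + q)^4.
P(M) = 0.20007^4 = 0.001602
P(M+2) = 4 × 0.20007^3 × 0.79993^1 = 0.025625
P(M+4) = 6 × 0.20007^2 × 0.79993^2 = 0.153681
P(M+6) = 4 × 0.20007^1 × 0.79993^3 = 0.409636
P(M+8) = 0.79993^4 = 0.409457
The M+6 peak is largest (0.409636); scaling to 100 gives 0.39 : 6.26 : 37.52 : 100.00 : 99.96.

0.39 : 6.26 : 37.52 : 100.00 : 99.96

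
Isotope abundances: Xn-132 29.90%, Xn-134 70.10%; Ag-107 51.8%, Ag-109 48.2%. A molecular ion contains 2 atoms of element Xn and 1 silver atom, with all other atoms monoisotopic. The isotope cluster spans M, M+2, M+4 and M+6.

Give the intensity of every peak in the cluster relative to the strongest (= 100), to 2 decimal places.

10.14 : 56.99 : 100.00 : 51.87

Element Xn pattern (n=2): 0.089401 : 0.419198 : 0.491401
Silver pattern (n=1): 0.5180 : 0.4820
Convolve the two distributions (both contribute in 2-u steps):
  M: 0.089401×0.5180 = 0.046310
  M+2: 0.089401×0.4820 + 0.419198×0.5180 = 0.260236
  M+4: 0.419198×0.4820 + 0.491401×0.5180 = 0.456599
  M+6: 0.491401×0.4820 = 0.236855
Scale to base peak (0.456599) = 100: 10.14 : 56.99 : 100.00 : 51.87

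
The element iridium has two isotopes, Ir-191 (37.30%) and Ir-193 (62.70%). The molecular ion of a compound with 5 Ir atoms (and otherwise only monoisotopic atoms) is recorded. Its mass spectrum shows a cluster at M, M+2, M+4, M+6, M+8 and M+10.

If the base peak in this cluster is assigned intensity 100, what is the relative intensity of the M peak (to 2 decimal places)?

(0.3730 + 0.6270)^5 gives M 0.0072, M+2 0.0607, M+4 0.2040, M+6 0.3429, M+8 0.2882, M+10 0.0969; the largest is M+6.
P(M+6) = C(5,3) × 0.3730^2 × 0.6270^3 = 10 × 0.139129 × 0.24649188 = 0.342942 (base)
P(M) = C(5,0) × 0.3730^5 × 0.6270^0 = 1 × 0.00722012 × 1.0000 = 0.007220
Relative intensity = 0.007220 / 0.342942 × 100 = 2.11

2.11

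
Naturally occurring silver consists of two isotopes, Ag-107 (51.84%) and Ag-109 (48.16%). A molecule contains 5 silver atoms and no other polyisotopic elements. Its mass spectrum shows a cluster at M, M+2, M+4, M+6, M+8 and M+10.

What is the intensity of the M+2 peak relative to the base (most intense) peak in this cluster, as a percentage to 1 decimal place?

53.8%

Binomial terms of (0.5184 + 0.4816)^5: M 0.0374, M+2 0.1739, M+4 0.3231, M+6 0.3002, M+8 0.1394, M+10 0.0259 → M+4 is the base peak.
P(M+4) = C(5,2) × 0.5184^3 × 0.4816^2 = 10 × 0.13931407 × 0.23193856 = 0.323123 (base)
P(M+2) = C(5,1) × 0.5184^4 × 0.4816^1 = 5 × 0.07222041 × 0.4816 = 0.173907
Relative intensity = 0.173907 / 0.323123 × 100 = 53.8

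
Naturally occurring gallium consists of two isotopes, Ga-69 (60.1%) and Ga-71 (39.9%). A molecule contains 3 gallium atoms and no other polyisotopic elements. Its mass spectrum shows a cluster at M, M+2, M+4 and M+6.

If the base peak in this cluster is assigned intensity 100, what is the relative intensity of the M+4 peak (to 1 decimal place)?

66.4

Term probabilities: M 0.2171, M+2 0.4324, M+4 0.2870, M+6 0.0635. Base peak = M+2.
P(M+2) = C(3,1) × 0.601^2 × 0.399^1 = 3 × 0.361201 × 0.3990 = 0.432358 (base)
P(M+4) = C(3,2) × 0.601^1 × 0.399^2 = 3 × 0.6010 × 0.159201 = 0.287039
Relative intensity = 0.287039 / 0.432358 × 100 = 66.4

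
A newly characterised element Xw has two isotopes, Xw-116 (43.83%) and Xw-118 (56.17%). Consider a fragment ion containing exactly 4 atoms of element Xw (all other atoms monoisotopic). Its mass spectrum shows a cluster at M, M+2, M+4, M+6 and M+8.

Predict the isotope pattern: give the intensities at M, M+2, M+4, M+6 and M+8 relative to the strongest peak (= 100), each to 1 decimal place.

Expanding (0.4383 + 0.5617)^4:
P(M) = 0.4383^4 = 0.036905
P(M+2) = 4 × 0.4383^3 × 0.5617^1 = 0.189182
P(M+4) = 6 × 0.4383^2 × 0.5617^2 = 0.363666
P(M+6) = 4 × 0.4383^1 × 0.5617^3 = 0.310702
P(M+8) = 0.5617^4 = 0.099545
The M+4 peak is largest (0.363666); scaling to 100 gives 10.1 : 52.0 : 100.0 : 85.4 : 27.4.

10.1 : 52.0 : 100.0 : 85.4 : 27.4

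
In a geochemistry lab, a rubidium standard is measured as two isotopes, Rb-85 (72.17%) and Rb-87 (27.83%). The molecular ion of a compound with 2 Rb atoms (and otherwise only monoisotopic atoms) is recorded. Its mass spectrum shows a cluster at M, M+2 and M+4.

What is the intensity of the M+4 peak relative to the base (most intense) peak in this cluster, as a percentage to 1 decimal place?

Term probabilities: M 0.5209, M+2 0.4017, M+4 0.0775. Base peak = M.
P(M) = C(2,0) × 0.7217^2 × 0.2783^0 = 1 × 0.52085089 × 1.0000 = 0.520851 (base)
P(M+4) = C(2,2) × 0.7217^0 × 0.2783^2 = 1 × 1.0000 × 0.07745089 = 0.077451
Relative intensity = 0.077451 / 0.520851 × 100 = 14.9

14.9%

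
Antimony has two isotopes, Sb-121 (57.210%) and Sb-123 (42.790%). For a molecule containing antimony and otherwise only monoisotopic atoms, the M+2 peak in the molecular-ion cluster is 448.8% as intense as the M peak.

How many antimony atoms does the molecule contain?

With n Sb atoms, P(M+2)/P(M) = C(n,1)·p^(n−1)q / p^n = n·q/p = n · 0.42790/0.57210.
n = 4.488 × 0.57210/0.42790 = 6.00 ≈ 6

6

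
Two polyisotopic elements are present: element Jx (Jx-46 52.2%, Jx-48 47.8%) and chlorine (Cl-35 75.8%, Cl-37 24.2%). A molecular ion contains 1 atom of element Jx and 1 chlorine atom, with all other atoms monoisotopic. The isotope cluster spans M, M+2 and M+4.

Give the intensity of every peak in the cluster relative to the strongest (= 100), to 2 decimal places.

Element Jx pattern (n=1): 0.5220 : 0.4780
Chlorine pattern (n=1): 0.7580 : 0.2420
Convolve the two distributions (both contribute in 2-u steps):
  M: 0.5220×0.7580 = 0.395676
  M+2: 0.5220×0.2420 + 0.4780×0.7580 = 0.488648
  M+4: 0.4780×0.2420 = 0.115676
Scale to base peak (0.488648) = 100: 80.97 : 100.00 : 23.67

80.97 : 100.00 : 23.67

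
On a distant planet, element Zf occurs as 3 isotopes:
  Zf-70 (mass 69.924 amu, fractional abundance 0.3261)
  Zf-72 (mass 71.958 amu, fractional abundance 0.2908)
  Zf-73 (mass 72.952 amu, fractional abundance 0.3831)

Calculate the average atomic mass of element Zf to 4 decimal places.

71.6755 amu

Ar = Σ fᵢ·mᵢ = 0.3261 × 69.924 + 0.2908 × 71.958 + 0.3831 × 72.952
= 22.80222 + 20.92539 + 27.94791 = 71.67552 amu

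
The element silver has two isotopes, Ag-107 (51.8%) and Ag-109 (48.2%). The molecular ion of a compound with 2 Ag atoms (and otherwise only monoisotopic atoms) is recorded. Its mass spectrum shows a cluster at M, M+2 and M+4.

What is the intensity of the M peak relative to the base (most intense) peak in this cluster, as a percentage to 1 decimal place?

Binomial terms of (0.518 + 0.482)^2: M 0.2683, M+2 0.4994, M+4 0.2323 → M+2 is the base peak.
P(M+2) = C(2,1) × 0.518^1 × 0.482^1 = 2 × 0.5180 × 0.4820 = 0.499352 (base)
P(M) = C(2,0) × 0.518^2 × 0.482^0 = 1 × 0.268324 × 1.0000 = 0.268324
Relative intensity = 0.268324 / 0.499352 × 100 = 53.7

53.7%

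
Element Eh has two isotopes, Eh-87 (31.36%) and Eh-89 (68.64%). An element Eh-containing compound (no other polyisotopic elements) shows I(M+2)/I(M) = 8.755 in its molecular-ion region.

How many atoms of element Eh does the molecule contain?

4

The M+2/M ratio from n Eh atoms is n · q/p = n · 0.6864/0.3136.
n = 8.755 × 0.3136/0.6864 = 4.00 ≈ 4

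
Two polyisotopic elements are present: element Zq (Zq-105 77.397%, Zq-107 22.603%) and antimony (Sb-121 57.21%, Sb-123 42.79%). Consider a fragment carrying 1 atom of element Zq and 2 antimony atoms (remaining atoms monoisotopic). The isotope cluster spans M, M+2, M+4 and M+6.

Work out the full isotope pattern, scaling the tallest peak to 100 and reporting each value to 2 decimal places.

Element Zq pattern (n=1): 0.77397 : 0.22603
Antimony pattern (n=2): 0.32729841 : 0.48960318 : 0.18309841
Convolve the two distributions (both contribute in 2-u steps):
  M: 0.77397×0.32729841 = 0.253319
  M+2: 0.77397×0.48960318 + 0.22603×0.32729841 = 0.452917
  M+4: 0.77397×0.18309841 + 0.22603×0.48960318 = 0.252378
  M+6: 0.22603×0.18309841 = 0.041386
Scale to base peak (0.452917) = 100: 55.93 : 100.00 : 55.72 : 9.14

55.93 : 100.00 : 55.72 : 9.14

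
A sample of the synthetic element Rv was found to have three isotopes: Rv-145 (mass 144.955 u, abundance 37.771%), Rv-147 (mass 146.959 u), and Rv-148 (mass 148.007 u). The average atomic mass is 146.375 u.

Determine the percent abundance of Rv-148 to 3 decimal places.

16.501%

The remaining 62.229% is split between Rv-147 (fraction x) and Rv-148 (fraction 0.62229 − x).
Substituting: 146.959x + 148.007(0.62229 − x) = 91.62404695
(146.959 − 148.007)x = -0.47922908  ⇒  x = 0.45728, y = 0.16501
Rv-147: 45.728%, Rv-148: 16.501%.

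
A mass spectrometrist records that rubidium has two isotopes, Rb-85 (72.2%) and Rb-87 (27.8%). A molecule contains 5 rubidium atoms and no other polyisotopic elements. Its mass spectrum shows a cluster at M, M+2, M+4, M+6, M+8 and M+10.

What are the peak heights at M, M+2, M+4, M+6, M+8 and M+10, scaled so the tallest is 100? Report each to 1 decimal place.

Expanding (0.722 + 0.278)^5:
P(M) = 0.722^5 = 0.196194
P(M+2) = 5 × 0.722^4 × 0.278^1 = 0.377714
P(M+4) = 10 × 0.722^3 × 0.278^2 = 0.290872
P(M+6) = 10 × 0.722^2 × 0.278^3 = 0.111998
P(M+8) = 5 × 0.722^1 × 0.278^4 = 0.021562
P(M+10) = 0.278^5 = 0.001660
The M+2 peak is largest (0.377714); scaling to 100 gives 51.9 : 100.0 : 77.0 : 29.7 : 5.7 : 0.4.

51.9 : 100.0 : 77.0 : 29.7 : 5.7 : 0.4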